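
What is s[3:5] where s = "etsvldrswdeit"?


Input string: 'etsvldrswdeit'
Operation: slice [3:5]
Extract characters: s[3]='v', s[4]='l'
Result: vl


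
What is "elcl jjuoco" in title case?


Input string: 'elcl jjuoco'
Operation: capitalize first letter of each word
Word transformations: 'elcl'->'Elcl', 'jjuoco'->'Jjuoco'
Result: Elcl Jjuoco


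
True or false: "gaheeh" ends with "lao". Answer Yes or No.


Input string: 'gaheeh'
Suffix to check: 'lao'
Last 3 characters of input: 'eeh'
Match: False
Result: No


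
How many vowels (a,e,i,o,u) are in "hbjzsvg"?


Input string: 'hbjzsvg'
Operation: count vowels (a, e, i, o, u)
Scan: s[0]='h', s[1]='b', s[2]='j', s[3]='z', s[4]='s', s[5]='v', s[6]='g'
Vowels found: 0
Result: 0


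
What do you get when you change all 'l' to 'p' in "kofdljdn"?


Input string: 'kofdljdn'
Operation: replace 'l' with 'p'
Positions of 'l': 4
After replacement: kofdpjdn


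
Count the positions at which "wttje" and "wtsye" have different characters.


String 1: 'wttje'
String 2: 'wtsye'
Compare each position: pos 0: 'w'=='w', pos 1: 't'=='t', pos 2: 't'!='s', pos 3: 'j'!='y', pos 4: 'e'=='e'
Differing positions: 2
Hamming distance: 2


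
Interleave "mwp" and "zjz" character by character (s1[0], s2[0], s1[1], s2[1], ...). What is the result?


String 1: 'mwp'
String 2: 'zjz'
Operation: alternate characters
Pairs: 'm'+'z', 'w'+'j', 'p'+'z'
Result: mzwjpz


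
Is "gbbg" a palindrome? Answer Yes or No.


Input string: 'gbbg'
Reversed: 'gbbg'
Compare pairs: s[0]='g' vs s[3]='g' (match), s[1]='b' vs s[2]='b' (match)
Palindrome: Yes


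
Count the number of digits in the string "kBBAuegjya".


Input string: 'kBBAuegjya'
Operation: count digit characters (0-9)
Scan: 'k', 'B', 'B', 'A', 'u', 'e', 'g', 'j', 'y', 'a'
Digits found: 0
Result: 0


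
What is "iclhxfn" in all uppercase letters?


Input string: 'iclhxfn'
Operation: convert each letter to uppercase
Mapping: 'i'->'I', 'c'->'C', 'l'->'L', 'h'->'H', 'x'->'X', 'f'->'F', 'n'->'N'
Result: ICLHXFN


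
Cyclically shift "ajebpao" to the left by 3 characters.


Input: 'ajebpao', shift = 3
Operation: split at index 3 and swap parts
Front part s[0:3] = 'aje'
Back part s[3:] = 'bpao'
Rotated = back + front = 'bpao' + 'aje'
Result: bpaoaje


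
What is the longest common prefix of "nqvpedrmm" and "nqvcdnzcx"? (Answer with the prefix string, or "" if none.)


String 1: 'nqvpedrmm'
String 2: 'nqvcdnzcx'
Compare position by position:
pos 0: 'n' vs 'n' match
pos 1: 'q' vs 'q' match
pos 2: 'v' vs 'v' match
pos 3: 'p' vs 'c' differ -> stop
Longest common prefix: "nqv" (length 3)


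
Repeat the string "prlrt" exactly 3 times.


Input string: 'prlrt'
Operation: repeat 3 times
Concatenation: 'prlrt' + 'prlrt' + 'prlrt'
Result: prlrtprlrtprlrt


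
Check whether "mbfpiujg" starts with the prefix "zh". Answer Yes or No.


Input string: 'mbfpiujg'
Prefix to check: 'zh'
First 2 characters of input: 'mb'
Match: False
Result: No


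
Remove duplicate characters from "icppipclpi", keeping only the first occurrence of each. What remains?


Input: 'icppipclpi'
Operation: keep first occurrence of each character
Scan: s[0]='i' new -> keep; s[1]='c' new -> keep; s[2]='p' new -> keep; s[3]='p' seen -> skip; s[4]='i' seen -> skip; s[5]='p' seen -> skip; s[6]='c' seen -> skip; s[7]='l' new -> keep; s[8]='p' seen -> skip; s[9]='i' seen -> skip
Result: icpl


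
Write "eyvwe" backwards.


Input string: 'eyvwe'
Operation: reverse character order
Original order: 'e' -> 'y' -> 'v' -> 'w' -> 'e'
Reversed order: 'e' -> 'w' -> 'v' -> 'y' -> 'e'
Result: ewvye


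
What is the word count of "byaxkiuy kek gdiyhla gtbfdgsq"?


Input string: 'byaxkiuy kek gdiyhla gtbfdgsq'
Operation: split by spaces
Words found: 'byaxkiuy', 'kek', 'gdiyhla', 'gtbfdgsq'
Word count: 4


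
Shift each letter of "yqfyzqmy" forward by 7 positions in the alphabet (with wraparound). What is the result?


Input: 'yqfyzqmy', shift = 7
Operation: for each letter, (position + 7) mod 26
Mapping: 'y'(24+7=31, 31 mod 26=5)->'f', 'q'(16+7=23)->'x', 'f'(5+7=12)->'m', 'y'(24+7=31, 31 mod 26=5)->'f', 'z'(25+7=32, 32 mod 26=6)->'g', 'q'(16+7=23)->'x', 'm'(12+7=19)->'t', 'y'(24+7=31, 31 mod 26=5)->'f'
Result: fxmfgxtf


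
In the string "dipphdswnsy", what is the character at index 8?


Input string: 'dipphdswnsy'
Operation: get character at index 8
Index mapping: s[0]='d', s[1]='i', s[2]='p', s[3]='p', s[4]='h', s[5]='d', s[6]='s', s[7]='w', s[8]='n'
Result: 'n'


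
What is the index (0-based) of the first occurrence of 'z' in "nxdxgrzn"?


Input string: 'nxdxgrzn'
Target: 'z'
Scanning left to right: s[0]='n', s[1]='x', s[2]='d', s[3]='x', s[4]='g', s[5]='r', s[6]='z'
First match at index: 6


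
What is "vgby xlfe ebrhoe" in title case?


Input string: 'vgby xlfe ebrhoe'
Operation: capitalize first letter of each word
Word transformations: 'vgby'->'Vgby', 'xlfe'->'Xlfe', 'ebrhoe'->'Ebrhoe'
Result: Vgby Xlfe Ebrhoe


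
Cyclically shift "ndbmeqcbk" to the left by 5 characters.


Input: 'ndbmeqcbk', shift = 5
Operation: split at index 5 and swap parts
Front part s[0:5] = 'ndbme'
Back part s[5:] = 'qcbk'
Rotated = back + front = 'qcbk' + 'ndbme'
Result: qcbkndbme


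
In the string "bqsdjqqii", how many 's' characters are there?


Input string: 'bqsdjqqii'
Target character: 's'
Scan each position: s[2]='s'
Matches found at indices: 2
Total: 1


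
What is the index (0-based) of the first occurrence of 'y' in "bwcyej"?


Input string: 'bwcyej'
Target: 'y'
Scanning left to right: s[0]='b', s[1]='w', s[2]='c', s[3]='y'
First match at index: 3


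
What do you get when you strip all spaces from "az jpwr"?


Input string: 'az jpwr'
Operation: remove all spaces
Words: 'az', 'jpwr'
Join without spaces: azjpwr


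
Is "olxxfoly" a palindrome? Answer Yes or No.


Input string: 'olxxfoly'
Reversed: 'ylofxxlo'
Compare pairs: s[0]='o' vs s[7]='y' (mismatch), s[1]='l' vs s[6]='l' (match), s[2]='x' vs s[5]='o' (mismatch), s[3]='x' vs s[4]='f' (mismatch)
Palindrome: No


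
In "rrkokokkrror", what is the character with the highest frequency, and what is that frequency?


Input: 'rrkokokkrror'
Operation: tally each character
Counts: 'k':4, 'o':3, 'r':5
Maximum: 'r' appears 5 times


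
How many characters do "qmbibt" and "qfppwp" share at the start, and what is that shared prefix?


String 1: 'qmbibt'
String 2: 'qfppwp'
Compare position by position:
pos 0: 'q' vs 'q' match
pos 1: 'm' vs 'f' differ -> stop
Longest common prefix: "q" (length 1)


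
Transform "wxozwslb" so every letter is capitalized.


Input string: 'wxozwslb'
Operation: convert each letter to uppercase
Mapping: 'w'->'W', 'x'->'X', 'o'->'O', 'z'->'Z', 'w'->'W', 's'->'S', 'l'->'L', 'b'->'B'
Result: WXOZWSLB


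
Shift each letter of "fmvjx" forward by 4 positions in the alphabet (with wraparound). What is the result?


Input: 'fmvjx', shift = 4
Operation: for each letter, (position + 4) mod 26
Mapping: 'f'(5+4=9)->'j', 'm'(12+4=16)->'q', 'v'(21+4=25)->'z', 'j'(9+4=13)->'n', 'x'(23+4=27, 27 mod 26=1)->'b'
Result: jqznb


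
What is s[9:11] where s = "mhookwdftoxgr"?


Input string: 'mhookwdftoxgr'
Operation: slice [9:11]
Extract characters: s[9]='o', s[10]='x'
Result: ox


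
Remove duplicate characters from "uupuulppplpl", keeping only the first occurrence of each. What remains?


Input: 'uupuulppplpl'
Operation: keep first occurrence of each character
Scan: s[0]='u' new -> keep; s[1]='u' seen -> skip; s[2]='p' new -> keep; s[3]='u' seen -> skip; s[4]='u' seen -> skip; s[5]='l' new -> keep; s[6]='p' seen -> skip; s[7]='p' seen -> skip; s[8]='p' seen -> skip; s[9]='l' seen -> skip; s[10]='p' seen -> skip; s[11]='l' seen -> skip
Result: upl


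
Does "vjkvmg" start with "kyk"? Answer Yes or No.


Input string: 'vjkvmg'
Prefix to check: 'kyk'
First 3 characters of input: 'vjk'
Match: False
Result: No


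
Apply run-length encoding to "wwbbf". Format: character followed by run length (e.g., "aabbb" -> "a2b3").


Input: 'wwbbf'
Operation: identify consecutive runs
Runs: 'ww' -> w2, 'bb' -> b2, 'f' -> f1
Encoded: w2b2f1


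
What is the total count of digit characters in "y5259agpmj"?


Input string: 'y5259agpmj'
Operation: count digit characters (0-9)
Scan: 'y', '5'(digit), '2'(digit), '5'(digit), '9'(digit), 'a', 'g', 'p', 'm', 'j'
Digits found: 4
Result: 4


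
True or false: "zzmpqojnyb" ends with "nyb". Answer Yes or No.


Input string: 'zzmpqojnyb'
Suffix to check: 'nyb'
Last 3 characters of input: 'nyb'
Match: True
Result: Yes


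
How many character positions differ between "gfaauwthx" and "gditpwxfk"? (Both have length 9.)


String 1: 'gfaauwthx'
String 2: 'gditpwxfk'
Compare each position: pos 0: 'g'=='g', pos 1: 'f'!='d', pos 2: 'a'!='i', pos 3: 'a'!='t', pos 4: 'u'!='p', pos 5: 'w'=='w', pos 6: 't'!='x', pos 7: 'h'!='f', pos 8: 'x'!='k'
Differing positions: 7
Hamming distance: 7


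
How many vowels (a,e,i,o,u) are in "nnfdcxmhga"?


Input string: 'nnfdcxmhga'
Operation: count vowels (a, e, i, o, u)
Scan: s[0]='n', s[1]='n', s[2]='f', s[3]='d', s[4]='c', s[5]='x', s[6]='m', s[7]='h', s[8]='g', s[9]='a' (vowel)
Vowels found: 1
Result: 1


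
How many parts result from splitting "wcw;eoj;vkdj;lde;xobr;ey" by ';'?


Input string: 'wcw;eoj;vkdj;lde;xobr;ey'
Delimiter: ';'
Split result: 'wcw', 'eoj', 'vkdj', 'lde', 'xobr', 'ey'
Number of parts: 6


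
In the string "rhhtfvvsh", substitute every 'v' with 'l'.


Input string: 'rhhtfvvsh'
Operation: replace 'v' with 'l'
Positions of 'v': 5, 6
After replacement: rhhtfllsh


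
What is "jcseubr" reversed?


Input string: 'jcseubr'
Operation: reverse character order
Original order: 'j' -> 'c' -> 's' -> 'e' -> 'u' -> 'b' -> 'r'
Reversed order: 'r' -> 'b' -> 'u' -> 'e' -> 's' -> 'c' -> 'j'
Result: rbuescj


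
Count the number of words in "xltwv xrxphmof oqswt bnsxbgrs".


Input string: 'xltwv xrxphmof oqswt bnsxbgrs'
Operation: split by spaces
Words found: 'xltwv', 'xrxphmof', 'oqswt', 'bnsxbgrs'
Word count: 4


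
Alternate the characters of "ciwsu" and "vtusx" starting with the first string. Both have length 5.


String 1: 'ciwsu'
String 2: 'vtusx'
Operation: alternate characters
Pairs: 'c'+'v', 'i'+'t', 'w'+'u', 's'+'s', 'u'+'x'
Result: cvitwussux


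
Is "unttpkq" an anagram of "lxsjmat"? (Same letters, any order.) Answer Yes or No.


String 1: 'lxsjmat' -> sorted: 'ajlmstx'
String 2: 'unttpkq' -> sorted: 'knpqttu'
Compare sorted forms: 'ajlmstx' != 'knpqttu'
Anagram: No


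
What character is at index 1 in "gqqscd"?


Input string: 'gqqscd'
Operation: get character at index 1
Index mapping: s[0]='g', s[1]='q'
Result: 'q'


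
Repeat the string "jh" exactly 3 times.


Input string: 'jh'
Operation: repeat 3 times
Concatenation: 'jh' + 'jh' + 'jh'
Result: jhjhjh


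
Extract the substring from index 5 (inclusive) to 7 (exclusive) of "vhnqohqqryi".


Input string: 'vhnqohqqryi'
Operation: slice [5:7]
Extract characters: s[5]='h', s[6]='q'
Result: hq


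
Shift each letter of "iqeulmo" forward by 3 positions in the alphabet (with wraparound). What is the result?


Input: 'iqeulmo', shift = 3
Operation: for each letter, (position + 3) mod 26
Mapping: 'i'(8+3=11)->'l', 'q'(16+3=19)->'t', 'e'(4+3=7)->'h', 'u'(20+3=23)->'x', 'l'(11+3=14)->'o', 'm'(12+3=15)->'p', 'o'(14+3=17)->'r'
Result: lthxopr


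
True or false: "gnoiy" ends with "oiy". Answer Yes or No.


Input string: 'gnoiy'
Suffix to check: 'oiy'
Last 3 characters of input: 'oiy'
Match: True
Result: Yes


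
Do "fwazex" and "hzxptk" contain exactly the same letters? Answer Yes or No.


String 1: 'fwazex' -> sorted: 'aefwxz'
String 2: 'hzxptk' -> sorted: 'hkptxz'
Compare sorted forms: 'aefwxz' != 'hkptxz'
Anagram: No


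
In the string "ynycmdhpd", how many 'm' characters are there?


Input string: 'ynycmdhpd'
Target character: 'm'
Scan each position: s[4]='m'
Matches found at indices: 4
Total: 1


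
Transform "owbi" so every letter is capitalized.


Input string: 'owbi'
Operation: convert each letter to uppercase
Mapping: 'o'->'O', 'w'->'W', 'b'->'B', 'i'->'I'
Result: OWBI


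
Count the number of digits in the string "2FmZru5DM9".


Input string: '2FmZru5DM9'
Operation: count digit characters (0-9)
Scan: '2'(digit), 'F', 'm', 'Z', 'r', 'u', '5'(digit), 'D', 'M', '9'(digit)
Digits found: 3
Result: 3


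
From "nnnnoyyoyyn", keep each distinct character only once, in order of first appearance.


Input: 'nnnnoyyoyyn'
Operation: keep first occurrence of each character
Scan: s[0]='n' new -> keep; s[1]='n' seen -> skip; s[2]='n' seen -> skip; s[3]='n' seen -> skip; s[4]='o' new -> keep; s[5]='y' new -> keep; s[6]='y' seen -> skip; s[7]='o' seen -> skip; s[8]='y' seen -> skip; s[9]='y' seen -> skip; s[10]='n' seen -> skip
Result: noy


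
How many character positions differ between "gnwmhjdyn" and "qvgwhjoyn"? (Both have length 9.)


String 1: 'gnwmhjdyn'
String 2: 'qvgwhjoyn'
Compare each position: pos 0: 'g'!='q', pos 1: 'n'!='v', pos 2: 'w'!='g', pos 3: 'm'!='w', pos 4: 'h'=='h', pos 5: 'j'=='j', pos 6: 'd'!='o', pos 7: 'y'=='y', pos 8: 'n'=='n'
Differing positions: 5
Hamming distance: 5


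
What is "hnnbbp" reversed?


Input string: 'hnnbbp'
Operation: reverse character order
Original order: 'h' -> 'n' -> 'n' -> 'b' -> 'b' -> 'p'
Reversed order: 'p' -> 'b' -> 'b' -> 'n' -> 'n' -> 'h'
Result: pbbnnh


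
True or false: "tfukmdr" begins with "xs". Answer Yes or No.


Input string: 'tfukmdr'
Prefix to check: 'xs'
First 2 characters of input: 'tf'
Match: False
Result: No


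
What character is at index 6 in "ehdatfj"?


Input string: 'ehdatfj'
Operation: get character at index 6
Index mapping: s[0]='e', s[1]='h', s[2]='d', s[3]='a', s[4]='t', s[5]='f', s[6]='j'
Result: 'j'


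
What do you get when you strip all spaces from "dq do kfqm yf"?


Input string: 'dq do kfqm yf'
Operation: remove all spaces
Words: 'dq', 'do', 'kfqm', 'yf'
Join without spaces: dqdokfqmyf


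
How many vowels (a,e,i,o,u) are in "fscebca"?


Input string: 'fscebca'
Operation: count vowels (a, e, i, o, u)
Scan: s[0]='f', s[1]='s', s[2]='c', s[3]='e' (vowel), s[4]='b', s[5]='c', s[6]='a' (vowel)
Vowels found: 2
Result: 2


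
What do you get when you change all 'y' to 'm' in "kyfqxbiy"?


Input string: 'kyfqxbiy'
Operation: replace 'y' with 'm'
Positions of 'y': 1, 7
After replacement: kmfqxbim


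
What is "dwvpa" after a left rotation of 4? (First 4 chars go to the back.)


Input: 'dwvpa', shift = 4
Operation: split at index 4 and swap parts
Front part s[0:4] = 'dwvp'
Back part s[4:] = 'a'
Rotated = back + front = 'a' + 'dwvp'
Result: adwvp


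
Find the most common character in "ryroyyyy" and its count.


Input: 'ryroyyyy'
Operation: tally each character
Counts: 'o':1, 'r':2, 'y':5
Maximum: 'y' appears 5 times


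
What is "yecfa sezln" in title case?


Input string: 'yecfa sezln'
Operation: capitalize first letter of each word
Word transformations: 'yecfa'->'Yecfa', 'sezln'->'Sezln'
Result: Yecfa Sezln


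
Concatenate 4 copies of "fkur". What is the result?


Input string: 'fkur'
Operation: repeat 4 times
Concatenation: 'fkur' + 'fkur' + 'fkur' + 'fkur'
Result: fkurfkurfkurfkur


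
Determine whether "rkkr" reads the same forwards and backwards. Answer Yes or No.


Input string: 'rkkr'
Reversed: 'rkkr'
Compare pairs: s[0]='r' vs s[3]='r' (match), s[1]='k' vs s[2]='k' (match)
Palindrome: Yes


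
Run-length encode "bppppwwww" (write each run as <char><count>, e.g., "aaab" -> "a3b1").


Input: 'bppppwwww'
Operation: identify consecutive runs
Runs: 'b' -> b1, 'pppp' -> p4, 'wwww' -> w4
Encoded: b1p4w4


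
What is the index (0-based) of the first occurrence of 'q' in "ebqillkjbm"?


Input string: 'ebqillkjbm'
Target: 'q'
Scanning left to right: s[0]='e', s[1]='b', s[2]='q'
First match at index: 2


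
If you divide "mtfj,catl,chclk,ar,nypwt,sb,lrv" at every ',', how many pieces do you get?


Input string: 'mtfj,catl,chclk,ar,nypwt,sb,lrv'
Delimiter: ','
Split result: 'mtfj', 'catl', 'chclk', 'ar', 'nypwt', 'sb', 'lrv'
Number of parts: 7


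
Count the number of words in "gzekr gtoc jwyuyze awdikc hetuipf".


Input string: 'gzekr gtoc jwyuyze awdikc hetuipf'
Operation: split by spaces
Words found: 'gzekr', 'gtoc', 'jwyuyze', 'awdikc', 'hetuipf'
Word count: 5


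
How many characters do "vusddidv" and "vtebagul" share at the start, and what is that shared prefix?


String 1: 'vusddidv'
String 2: 'vtebagul'
Compare position by position:
pos 0: 'v' vs 'v' match
pos 1: 'u' vs 't' differ -> stop
Longest common prefix: "v" (length 1)


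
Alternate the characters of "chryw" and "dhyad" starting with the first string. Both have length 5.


String 1: 'chryw'
String 2: 'dhyad'
Operation: alternate characters
Pairs: 'c'+'d', 'h'+'h', 'r'+'y', 'y'+'a', 'w'+'d'
Result: cdhhryyawd


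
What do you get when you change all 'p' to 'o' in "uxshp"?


Input string: 'uxshp'
Operation: replace 'p' with 'o'
Positions of 'p': 4
After replacement: uxsho


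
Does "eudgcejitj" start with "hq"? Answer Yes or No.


Input string: 'eudgcejitj'
Prefix to check: 'hq'
First 2 characters of input: 'eu'
Match: False
Result: No


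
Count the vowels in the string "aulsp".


Input string: 'aulsp'
Operation: count vowels (a, e, i, o, u)
Scan: s[0]='a' (vowel), s[1]='u' (vowel), s[2]='l', s[3]='s', s[4]='p'
Vowels found: 2
Result: 2


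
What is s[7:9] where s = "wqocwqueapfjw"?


Input string: 'wqocwqueapfjw'
Operation: slice [7:9]
Extract characters: s[7]='e', s[8]='a'
Result: ea


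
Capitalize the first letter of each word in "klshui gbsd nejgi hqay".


Input string: 'klshui gbsd nejgi hqay'
Operation: capitalize first letter of each word
Word transformations: 'klshui'->'Klshui', 'gbsd'->'Gbsd', 'nejgi'->'Nejgi', 'hqay'->'Hqay'
Result: Klshui Gbsd Nejgi Hqay


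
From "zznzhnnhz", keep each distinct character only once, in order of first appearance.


Input: 'zznzhnnhz'
Operation: keep first occurrence of each character
Scan: s[0]='z' new -> keep; s[1]='z' seen -> skip; s[2]='n' new -> keep; s[3]='z' seen -> skip; s[4]='h' new -> keep; s[5]='n' seen -> skip; s[6]='n' seen -> skip; s[7]='h' seen -> skip; s[8]='z' seen -> skip
Result: znh


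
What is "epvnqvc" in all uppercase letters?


Input string: 'epvnqvc'
Operation: convert each letter to uppercase
Mapping: 'e'->'E', 'p'->'P', 'v'->'V', 'n'->'N', 'q'->'Q', 'v'->'V', 'c'->'C'
Result: EPVNQVC


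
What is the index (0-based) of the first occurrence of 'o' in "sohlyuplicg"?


Input string: 'sohlyuplicg'
Target: 'o'
Scanning left to right: s[0]='s', s[1]='o'
First match at index: 1


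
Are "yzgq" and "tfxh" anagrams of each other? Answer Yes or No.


String 1: 'yzgq' -> sorted: 'gqyz'
String 2: 'tfxh' -> sorted: 'fhtx'
Compare sorted forms: 'gqyz' != 'fhtx'
Anagram: No


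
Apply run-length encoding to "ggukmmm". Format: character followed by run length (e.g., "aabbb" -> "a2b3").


Input: 'ggukmmm'
Operation: identify consecutive runs
Runs: 'gg' -> g2, 'u' -> u1, 'k' -> k1, 'mmm' -> m3
Encoded: g2u1k1m3


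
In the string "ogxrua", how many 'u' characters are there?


Input string: 'ogxrua'
Target character: 'u'
Scan each position: s[4]='u'
Matches found at indices: 4
Total: 1


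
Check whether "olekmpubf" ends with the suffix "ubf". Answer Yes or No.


Input string: 'olekmpubf'
Suffix to check: 'ubf'
Last 3 characters of input: 'ubf'
Match: True
Result: Yes


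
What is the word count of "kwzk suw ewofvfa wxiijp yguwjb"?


Input string: 'kwzk suw ewofvfa wxiijp yguwjb'
Operation: split by spaces
Words found: 'kwzk', 'suw', 'ewofvfa', 'wxiijp', 'yguwjb'
Word count: 5


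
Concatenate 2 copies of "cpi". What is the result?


Input string: 'cpi'
Operation: repeat 2 times
Concatenation: 'cpi' + 'cpi'
Result: cpicpi


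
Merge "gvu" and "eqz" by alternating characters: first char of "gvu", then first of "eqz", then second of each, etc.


String 1: 'gvu'
String 2: 'eqz'
Operation: alternate characters
Pairs: 'g'+'e', 'v'+'q', 'u'+'z'
Result: gevquz


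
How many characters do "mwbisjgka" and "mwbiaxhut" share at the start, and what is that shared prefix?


String 1: 'mwbisjgka'
String 2: 'mwbiaxhut'
Compare position by position:
pos 0: 'm' vs 'm' match
pos 1: 'w' vs 'w' match
pos 2: 'b' vs 'b' match
pos 3: 'i' vs 'i' match
pos 4: 's' vs 'a' differ -> stop
Longest common prefix: "mwbi" (length 4)


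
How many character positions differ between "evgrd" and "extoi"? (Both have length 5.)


String 1: 'evgrd'
String 2: 'extoi'
Compare each position: pos 0: 'e'=='e', pos 1: 'v'!='x', pos 2: 'g'!='t', pos 3: 'r'!='o', pos 4: 'd'!='i'
Differing positions: 4
Hamming distance: 4


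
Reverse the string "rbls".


Input string: 'rbls'
Operation: reverse character order
Original order: 'r' -> 'b' -> 'l' -> 's'
Reversed order: 's' -> 'l' -> 'b' -> 'r'
Result: slbr


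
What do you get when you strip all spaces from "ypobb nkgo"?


Input string: 'ypobb nkgo'
Operation: remove all spaces
Words: 'ypobb', 'nkgo'
Join without spaces: ypobbnkgo


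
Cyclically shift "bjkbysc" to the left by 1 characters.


Input: 'bjkbysc', shift = 1
Operation: split at index 1 and swap parts
Front part s[0:1] = 'b'
Back part s[1:] = 'jkbysc'
Rotated = back + front = 'jkbysc' + 'b'
Result: jkbyscb


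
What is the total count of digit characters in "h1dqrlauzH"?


Input string: 'h1dqrlauzH'
Operation: count digit characters (0-9)
Scan: 'h', '1'(digit), 'd', 'q', 'r', 'l', 'a', 'u', 'z', 'H'
Digits found: 1
Result: 1


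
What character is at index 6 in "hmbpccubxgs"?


Input string: 'hmbpccubxgs'
Operation: get character at index 6
Index mapping: s[0]='h', s[1]='m', s[2]='b', s[3]='p', s[4]='c', s[5]='c', s[6]='u'
Result: 'u'


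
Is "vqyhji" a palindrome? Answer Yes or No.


Input string: 'vqyhji'
Reversed: 'ijhyqv'
Compare pairs: s[0]='v' vs s[5]='i' (mismatch), s[1]='q' vs s[4]='j' (mismatch), s[2]='y' vs s[3]='h' (mismatch)
Palindrome: No


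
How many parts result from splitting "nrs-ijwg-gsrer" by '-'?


Input string: 'nrs-ijwg-gsrer'
Delimiter: '-'
Split result: 'nrs', 'ijwg', 'gsrer'
Number of parts: 3


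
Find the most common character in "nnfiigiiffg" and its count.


Input: 'nnfiigiiffg'
Operation: tally each character
Counts: 'f':3, 'g':2, 'i':4, 'n':2
Maximum: 'i' appears 4 times


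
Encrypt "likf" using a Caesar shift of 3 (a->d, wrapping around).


Input: 'likf', shift = 3
Operation: for each letter, (position + 3) mod 26
Mapping: 'l'(11+3=14)->'o', 'i'(8+3=11)->'l', 'k'(10+3=13)->'n', 'f'(5+3=8)->'i'
Result: olni


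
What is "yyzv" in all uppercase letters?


Input string: 'yyzv'
Operation: convert each letter to uppercase
Mapping: 'y'->'Y', 'y'->'Y', 'z'->'Z', 'v'->'V'
Result: YYZV


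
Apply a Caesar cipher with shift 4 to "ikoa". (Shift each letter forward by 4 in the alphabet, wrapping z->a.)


Input: 'ikoa', shift = 4
Operation: for each letter, (position + 4) mod 26
Mapping: 'i'(8+4=12)->'m', 'k'(10+4=14)->'o', 'o'(14+4=18)->'s', 'a'(0+4=4)->'e'
Result: mose


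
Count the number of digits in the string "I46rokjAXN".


Input string: 'I46rokjAXN'
Operation: count digit characters (0-9)
Scan: 'I', '4'(digit), '6'(digit), 'r', 'o', 'k', 'j', 'A', 'X', 'N'
Digits found: 2
Result: 2


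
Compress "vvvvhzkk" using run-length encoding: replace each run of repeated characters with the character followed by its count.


Input: 'vvvvhzkk'
Operation: identify consecutive runs
Runs: 'vvvv' -> v4, 'h' -> h1, 'z' -> z1, 'kk' -> k2
Encoded: v4h1z1k2


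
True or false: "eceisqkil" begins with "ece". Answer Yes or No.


Input string: 'eceisqkil'
Prefix to check: 'ece'
First 3 characters of input: 'ece'
Match: True
Result: Yes


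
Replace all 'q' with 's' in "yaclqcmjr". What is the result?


Input string: 'yaclqcmjr'
Operation: replace 'q' with 's'
Positions of 'q': 4
After replacement: yaclscmjr


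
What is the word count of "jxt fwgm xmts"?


Input string: 'jxt fwgm xmts'
Operation: split by spaces
Words found: 'jxt', 'fwgm', 'xmts'
Word count: 3


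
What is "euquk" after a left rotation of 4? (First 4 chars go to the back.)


Input: 'euquk', shift = 4
Operation: split at index 4 and swap parts
Front part s[0:4] = 'euqu'
Back part s[4:] = 'k'
Rotated = back + front = 'k' + 'euqu'
Result: keuqu


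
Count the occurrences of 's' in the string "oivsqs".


Input string: 'oivsqs'
Target character: 's'
Scan each position: s[3]='s', s[5]='s'
Matches found at indices: 3, 5
Total: 2


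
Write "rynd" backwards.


Input string: 'rynd'
Operation: reverse character order
Original order: 'r' -> 'y' -> 'n' -> 'd'
Reversed order: 'd' -> 'n' -> 'y' -> 'r'
Result: dnyr


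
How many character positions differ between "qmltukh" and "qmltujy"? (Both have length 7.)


String 1: 'qmltukh'
String 2: 'qmltujy'
Compare each position: pos 0: 'q'=='q', pos 1: 'm'=='m', pos 2: 'l'=='l', pos 3: 't'=='t', pos 4: 'u'=='u', pos 5: 'k'!='j', pos 6: 'h'!='y'
Differing positions: 2
Hamming distance: 2


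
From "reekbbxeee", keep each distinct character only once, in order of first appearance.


Input: 'reekbbxeee'
Operation: keep first occurrence of each character
Scan: s[0]='r' new -> keep; s[1]='e' new -> keep; s[2]='e' seen -> skip; s[3]='k' new -> keep; s[4]='b' new -> keep; s[5]='b' seen -> skip; s[6]='x' new -> keep; s[7]='e' seen -> skip; s[8]='e' seen -> skip; s[9]='e' seen -> skip
Result: rekbx


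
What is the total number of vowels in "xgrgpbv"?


Input string: 'xgrgpbv'
Operation: count vowels (a, e, i, o, u)
Scan: s[0]='x', s[1]='g', s[2]='r', s[3]='g', s[4]='p', s[5]='b', s[6]='v'
Vowels found: 0
Result: 0


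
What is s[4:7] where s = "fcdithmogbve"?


Input string: 'fcdithmogbve'
Operation: slice [4:7]
Extract characters: s[4]='t', s[5]='h', s[6]='m'
Result: thm


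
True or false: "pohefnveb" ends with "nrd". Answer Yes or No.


Input string: 'pohefnveb'
Suffix to check: 'nrd'
Last 3 characters of input: 'veb'
Match: False
Result: No


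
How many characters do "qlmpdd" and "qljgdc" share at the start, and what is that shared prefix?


String 1: 'qlmpdd'
String 2: 'qljgdc'
Compare position by position:
pos 0: 'q' vs 'q' match
pos 1: 'l' vs 'l' match
pos 2: 'm' vs 'j' differ -> stop
Longest common prefix: "ql" (length 2)


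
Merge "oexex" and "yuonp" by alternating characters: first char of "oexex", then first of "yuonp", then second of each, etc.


String 1: 'oexex'
String 2: 'yuonp'
Operation: alternate characters
Pairs: 'o'+'y', 'e'+'u', 'x'+'o', 'e'+'n', 'x'+'p'
Result: oyeuxoenxp


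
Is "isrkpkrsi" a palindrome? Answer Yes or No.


Input string: 'isrkpkrsi'
Reversed: 'isrkpkrsi'
Compare pairs: s[0]='i' vs s[8]='i' (match), s[1]='s' vs s[7]='s' (match), s[2]='r' vs s[6]='r' (match), s[3]='k' vs s[5]='k' (match)
Palindrome: Yes


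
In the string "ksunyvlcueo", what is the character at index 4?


Input string: 'ksunyvlcueo'
Operation: get character at index 4
Index mapping: s[0]='k', s[1]='s', s[2]='u', s[3]='n', s[4]='y'
Result: 'y'


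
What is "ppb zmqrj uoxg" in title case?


Input string: 'ppb zmqrj uoxg'
Operation: capitalize first letter of each word
Word transformations: 'ppb'->'Ppb', 'zmqrj'->'Zmqrj', 'uoxg'->'Uoxg'
Result: Ppb Zmqrj Uoxg


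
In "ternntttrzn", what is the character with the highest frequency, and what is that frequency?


Input: 'ternntttrzn'
Operation: tally each character
Counts: 'e':1, 'n':3, 'r':2, 't':4, 'z':1
Maximum: 't' appears 4 times


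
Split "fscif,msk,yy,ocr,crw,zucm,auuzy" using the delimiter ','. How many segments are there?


Input string: 'fscif,msk,yy,ocr,crw,zucm,auuzy'
Delimiter: ','
Split result: 'fscif', 'msk', 'yy', 'ocr', 'crw', 'zucm', 'auuzy'
Number of parts: 7


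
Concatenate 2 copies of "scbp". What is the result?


Input string: 'scbp'
Operation: repeat 2 times
Concatenation: 'scbp' + 'scbp'
Result: scbpscbp


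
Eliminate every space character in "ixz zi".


Input string: 'ixz zi'
Operation: remove all spaces
Words: 'ixz', 'zi'
Join without spaces: ixzzi


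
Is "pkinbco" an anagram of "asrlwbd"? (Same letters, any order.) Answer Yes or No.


String 1: 'asrlwbd' -> sorted: 'abdlrsw'
String 2: 'pkinbco' -> sorted: 'bciknop'
Compare sorted forms: 'abdlrsw' != 'bciknop'
Anagram: No


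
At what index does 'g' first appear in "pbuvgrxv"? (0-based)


Input string: 'pbuvgrxv'
Target: 'g'
Scanning left to right: s[0]='p', s[1]='b', s[2]='u', s[3]='v', s[4]='g'
First match at index: 4


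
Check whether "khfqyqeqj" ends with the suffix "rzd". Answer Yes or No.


Input string: 'khfqyqeqj'
Suffix to check: 'rzd'
Last 3 characters of input: 'eqj'
Match: False
Result: No


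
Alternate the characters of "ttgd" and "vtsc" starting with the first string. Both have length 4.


String 1: 'ttgd'
String 2: 'vtsc'
Operation: alternate characters
Pairs: 't'+'v', 't'+'t', 'g'+'s', 'd'+'c'
Result: tvttgsdc


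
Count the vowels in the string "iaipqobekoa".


Input string: 'iaipqobekoa'
Operation: count vowels (a, e, i, o, u)
Scan: s[0]='i' (vowel), s[1]='a' (vowel), s[2]='i' (vowel), s[3]='p', s[4]='q', s[5]='o' (vowel), s[6]='b', s[7]='e' (vowel), s[8]='k', s[9]='o' (vowel), s[10]='a' (vowel)
Vowels found: 7
Result: 7


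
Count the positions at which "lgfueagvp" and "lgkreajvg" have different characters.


String 1: 'lgfueagvp'
String 2: 'lgkreajvg'
Compare each position: pos 0: 'l'=='l', pos 1: 'g'=='g', pos 2: 'f'!='k', pos 3: 'u'!='r', pos 4: 'e'=='e', pos 5: 'a'=='a', pos 6: 'g'!='j', pos 7: 'v'=='v', pos 8: 'p'!='g'
Differing positions: 4
Hamming distance: 4


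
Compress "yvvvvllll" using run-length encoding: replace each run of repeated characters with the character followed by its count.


Input: 'yvvvvllll'
Operation: identify consecutive runs
Runs: 'y' -> y1, 'vvvv' -> v4, 'llll' -> l4
Encoded: y1v4l4


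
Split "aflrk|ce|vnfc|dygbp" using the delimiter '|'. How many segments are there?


Input string: 'aflrk|ce|vnfc|dygbp'
Delimiter: '|'
Split result: 'aflrk', 'ce', 'vnfc', 'dygbp'
Number of parts: 4


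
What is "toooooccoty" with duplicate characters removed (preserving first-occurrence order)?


Input: 'toooooccoty'
Operation: keep first occurrence of each character
Scan: s[0]='t' new -> keep; s[1]='o' new -> keep; s[2]='o' seen -> skip; s[3]='o' seen -> skip; s[4]='o' seen -> skip; s[5]='o' seen -> skip; s[6]='c' new -> keep; s[7]='c' seen -> skip; s[8]='o' seen -> skip; s[9]='t' seen -> skip; s[10]='y' new -> keep
Result: tocy


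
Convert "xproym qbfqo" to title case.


Input string: 'xproym qbfqo'
Operation: capitalize first letter of each word
Word transformations: 'xproym'->'Xproym', 'qbfqo'->'Qbfqo'
Result: Xproym Qbfqo


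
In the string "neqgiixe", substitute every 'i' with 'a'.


Input string: 'neqgiixe'
Operation: replace 'i' with 'a'
Positions of 'i': 4, 5
After replacement: neqgaaxe


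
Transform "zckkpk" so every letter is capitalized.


Input string: 'zckkpk'
Operation: convert each letter to uppercase
Mapping: 'z'->'Z', 'c'->'C', 'k'->'K', 'k'->'K', 'p'->'P', 'k'->'K'
Result: ZCKKPK


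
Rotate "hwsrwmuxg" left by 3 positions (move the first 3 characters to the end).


Input: 'hwsrwmuxg', shift = 3
Operation: split at index 3 and swap parts
Front part s[0:3] = 'hws'
Back part s[3:] = 'rwmuxg'
Rotated = back + front = 'rwmuxg' + 'hws'
Result: rwmuxghws


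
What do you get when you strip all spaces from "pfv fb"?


Input string: 'pfv fb'
Operation: remove all spaces
Words: 'pfv', 'fb'
Join without spaces: pfvfb


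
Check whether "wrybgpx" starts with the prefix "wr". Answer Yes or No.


Input string: 'wrybgpx'
Prefix to check: 'wr'
First 2 characters of input: 'wr'
Match: True
Result: Yes


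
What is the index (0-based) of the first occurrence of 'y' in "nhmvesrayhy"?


Input string: 'nhmvesrayhy'
Target: 'y'
Scanning left to right: s[0]='n', s[1]='h', s[2]='m', s[3]='v', s[4]='e', s[5]='s', s[6]='r', s[7]='a', s[8]='y'
First match at index: 8


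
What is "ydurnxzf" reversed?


Input string: 'ydurnxzf'
Operation: reverse character order
Original order: 'y' -> 'd' -> 'u' -> 'r' -> 'n' -> 'x' -> 'z' -> 'f'
Reversed order: 'f' -> 'z' -> 'x' -> 'n' -> 'r' -> 'u' -> 'd' -> 'y'
Result: fzxnrudy


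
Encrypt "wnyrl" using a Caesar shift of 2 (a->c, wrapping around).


Input: 'wnyrl', shift = 2
Operation: for each letter, (position + 2) mod 26
Mapping: 'w'(22+2=24)->'y', 'n'(13+2=15)->'p', 'y'(24+2=26, 26 mod 26=0)->'a', 'r'(17+2=19)->'t', 'l'(11+2=13)->'n'
Result: ypatn


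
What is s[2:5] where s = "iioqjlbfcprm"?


Input string: 'iioqjlbfcprm'
Operation: slice [2:5]
Extract characters: s[2]='o', s[3]='q', s[4]='j'
Result: oqj


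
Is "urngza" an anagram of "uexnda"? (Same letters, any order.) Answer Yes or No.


String 1: 'uexnda' -> sorted: 'adenux'
String 2: 'urngza' -> sorted: 'agnruz'
Compare sorted forms: 'adenux' != 'agnruz'
Anagram: No


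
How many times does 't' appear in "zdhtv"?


Input string: 'zdhtv'
Target character: 't'
Scan each position: s[3]='t'
Matches found at indices: 3
Total: 1


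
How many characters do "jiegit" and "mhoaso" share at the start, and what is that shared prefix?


String 1: 'jiegit'
String 2: 'mhoaso'
Compare position by position:
pos 0: 'j' vs 'm' differ -> stop
Longest common prefix: "" (length 0)


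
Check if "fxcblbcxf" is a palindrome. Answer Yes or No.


Input string: 'fxcblbcxf'
Reversed: 'fxcblbcxf'
Compare pairs: s[0]='f' vs s[8]='f' (match), s[1]='x' vs s[7]='x' (match), s[2]='c' vs s[6]='c' (match), s[3]='b' vs s[5]='b' (match)
Palindrome: Yes


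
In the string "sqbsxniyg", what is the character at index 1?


Input string: 'sqbsxniyg'
Operation: get character at index 1
Index mapping: s[0]='s', s[1]='q'
Result: 'q'


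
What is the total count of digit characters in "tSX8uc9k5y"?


Input string: 'tSX8uc9k5y'
Operation: count digit characters (0-9)
Scan: 't', 'S', 'X', '8'(digit), 'u', 'c', '9'(digit), 'k', '5'(digit), 'y'
Digits found: 3
Result: 3


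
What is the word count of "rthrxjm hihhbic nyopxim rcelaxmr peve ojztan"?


Input string: 'rthrxjm hihhbic nyopxim rcelaxmr peve ojztan'
Operation: split by spaces
Words found: 'rthrxjm', 'hihhbic', 'nyopxim', 'rcelaxmr', 'peve', 'ojztan'
Word count: 6


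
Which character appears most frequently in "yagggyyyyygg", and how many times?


Input: 'yagggyyyyygg'
Operation: tally each character
Counts: 'a':1, 'g':5, 'y':6
Maximum: 'y' appears 6 times


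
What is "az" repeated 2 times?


Input string: 'az'
Operation: repeat 2 times
Concatenation: 'az' + 'az'
Result: azaz


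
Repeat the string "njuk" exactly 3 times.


Input string: 'njuk'
Operation: repeat 3 times
Concatenation: 'njuk' + 'njuk' + 'njuk'
Result: njuknjuknjuk


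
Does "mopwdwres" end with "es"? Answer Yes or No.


Input string: 'mopwdwres'
Suffix to check: 'es'
Last 2 characters of input: 'es'
Match: True
Result: Yes


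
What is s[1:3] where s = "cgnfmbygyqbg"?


Input string: 'cgnfmbygyqbg'
Operation: slice [1:3]
Extract characters: s[1]='g', s[2]='n'
Result: gn


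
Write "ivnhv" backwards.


Input string: 'ivnhv'
Operation: reverse character order
Original order: 'i' -> 'v' -> 'n' -> 'h' -> 'v'
Reversed order: 'v' -> 'h' -> 'n' -> 'v' -> 'i'
Result: vhnvi


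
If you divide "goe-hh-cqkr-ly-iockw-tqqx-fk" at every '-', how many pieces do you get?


Input string: 'goe-hh-cqkr-ly-iockw-tqqx-fk'
Delimiter: '-'
Split result: 'goe', 'hh', 'cqkr', 'ly', 'iockw', 'tqqx', 'fk'
Number of parts: 7


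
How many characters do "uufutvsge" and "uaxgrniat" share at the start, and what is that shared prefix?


String 1: 'uufutvsge'
String 2: 'uaxgrniat'
Compare position by position:
pos 0: 'u' vs 'u' match
pos 1: 'u' vs 'a' differ -> stop
Longest common prefix: "u" (length 1)


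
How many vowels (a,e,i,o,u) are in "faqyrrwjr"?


Input string: 'faqyrrwjr'
Operation: count vowels (a, e, i, o, u)
Scan: s[0]='f', s[1]='a' (vowel), s[2]='q', s[3]='y', s[4]='r', s[5]='r', s[6]='w', s[7]='j', s[8]='r'
Vowels found: 1
Result: 1


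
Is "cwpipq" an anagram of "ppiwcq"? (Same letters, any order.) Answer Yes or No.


String 1: 'ppiwcq' -> sorted: 'cippqw'
String 2: 'cwpipq' -> sorted: 'cippqw'
Compare sorted forms: 'cippqw' == 'cippqw'
Anagram: Yes


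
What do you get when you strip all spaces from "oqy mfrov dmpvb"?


Input string: 'oqy mfrov dmpvb'
Operation: remove all spaces
Words: 'oqy', 'mfrov', 'dmpvb'
Join without spaces: oqymfrovdmpvb


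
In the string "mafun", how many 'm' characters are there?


Input string: 'mafun'
Target character: 'm'
Scan each position: s[0]='m'
Matches found at indices: 0
Total: 1


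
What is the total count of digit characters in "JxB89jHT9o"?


Input string: 'JxB89jHT9o'
Operation: count digit characters (0-9)
Scan: 'J', 'x', 'B', '8'(digit), '9'(digit), 'j', 'H', 'T', '9'(digit), 'o'
Digits found: 3
Result: 3


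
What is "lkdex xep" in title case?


Input string: 'lkdex xep'
Operation: capitalize first letter of each word
Word transformations: 'lkdex'->'Lkdex', 'xep'->'Xep'
Result: Lkdex Xep


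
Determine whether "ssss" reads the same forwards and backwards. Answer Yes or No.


Input string: 'ssss'
Reversed: 'ssss'
Compare pairs: s[0]='s' vs s[3]='s' (match), s[1]='s' vs s[2]='s' (match)
Palindrome: Yes


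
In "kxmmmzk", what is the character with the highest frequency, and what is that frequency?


Input: 'kxmmmzk'
Operation: tally each character
Counts: 'k':2, 'm':3, 'x':1, 'z':1
Maximum: 'm' appears 3 times


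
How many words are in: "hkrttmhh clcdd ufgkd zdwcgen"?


Input string: 'hkrttmhh clcdd ufgkd zdwcgen'
Operation: split by spaces
Words found: 'hkrttmhh', 'clcdd', 'ufgkd', 'zdwcgen'
Word count: 4


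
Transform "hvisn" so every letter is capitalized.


Input string: 'hvisn'
Operation: convert each letter to uppercase
Mapping: 'h'->'H', 'v'->'V', 'i'->'I', 's'->'S', 'n'->'N'
Result: HVISN


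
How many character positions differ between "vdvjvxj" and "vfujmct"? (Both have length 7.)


String 1: 'vdvjvxj'
String 2: 'vfujmct'
Compare each position: pos 0: 'v'=='v', pos 1: 'd'!='f', pos 2: 'v'!='u', pos 3: 'j'=='j', pos 4: 'v'!='m', pos 5: 'x'!='c', pos 6: 'j'!='t'
Differing positions: 5
Hamming distance: 5


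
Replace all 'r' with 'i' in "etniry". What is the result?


Input string: 'etniry'
Operation: replace 'r' with 'i'
Positions of 'r': 4
After replacement: etniiy


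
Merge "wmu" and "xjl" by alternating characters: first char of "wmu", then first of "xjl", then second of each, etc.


String 1: 'wmu'
String 2: 'xjl'
Operation: alternate characters
Pairs: 'w'+'x', 'm'+'j', 'u'+'l'
Result: wxmjul


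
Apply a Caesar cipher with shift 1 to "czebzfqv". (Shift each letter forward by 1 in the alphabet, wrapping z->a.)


Input: 'czebzfqv', shift = 1
Operation: for each letter, (position + 1) mod 26
Mapping: 'c'(2+1=3)->'d', 'z'(25+1=26, 26 mod 26=0)->'a', 'e'(4+1=5)->'f', 'b'(1+1=2)->'c', 'z'(25+1=26, 26 mod 26=0)->'a', 'f'(5+1=6)->'g', 'q'(16+1=17)->'r', 'v'(21+1=22)->'w'
Result: dafcagrw


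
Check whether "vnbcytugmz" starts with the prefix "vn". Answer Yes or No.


Input string: 'vnbcytugmz'
Prefix to check: 'vn'
First 2 characters of input: 'vn'
Match: True
Result: Yes


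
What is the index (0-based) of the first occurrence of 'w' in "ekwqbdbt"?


Input string: 'ekwqbdbt'
Target: 'w'
Scanning left to right: s[0]='e', s[1]='k', s[2]='w'
First match at index: 2
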